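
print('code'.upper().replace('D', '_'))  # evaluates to CO_E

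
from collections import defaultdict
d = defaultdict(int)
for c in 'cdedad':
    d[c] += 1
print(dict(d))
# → {'c': 1, 'd': 3, 'e': 1, 'a': 1}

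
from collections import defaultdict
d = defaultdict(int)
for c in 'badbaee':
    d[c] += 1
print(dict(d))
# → {'b': 2, 'a': 2, 'd': 1, 'e': 2}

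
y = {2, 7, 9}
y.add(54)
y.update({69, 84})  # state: {2, 7, 9, 54, 69, 84}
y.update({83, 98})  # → {2, 7, 9, 54, 69, 83, 84, 98}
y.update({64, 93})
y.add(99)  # {2, 7, 9, 54, 64, 69, 83, 84, 93, 98, 99}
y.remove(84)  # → {2, 7, 9, 54, 64, 69, 83, 93, 98, 99}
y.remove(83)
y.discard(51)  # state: {2, 7, 9, 54, 64, 69, 93, 98, 99}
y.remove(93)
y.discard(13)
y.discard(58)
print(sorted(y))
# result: [2, 7, 9, 54, 64, 69, 98, 99]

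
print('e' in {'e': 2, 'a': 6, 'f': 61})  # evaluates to True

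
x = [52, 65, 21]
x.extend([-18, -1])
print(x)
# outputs [52, 65, 21, -18, -1]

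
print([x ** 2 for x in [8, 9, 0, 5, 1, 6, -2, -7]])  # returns [64, 81, 0, 25, 1, 36, 4, 49]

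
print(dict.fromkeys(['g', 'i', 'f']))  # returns {'g': None, 'i': None, 'f': None}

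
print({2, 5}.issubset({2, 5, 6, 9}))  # True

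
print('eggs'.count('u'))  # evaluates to 0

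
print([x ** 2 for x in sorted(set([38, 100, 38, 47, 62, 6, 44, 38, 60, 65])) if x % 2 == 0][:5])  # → [36, 1444, 1936, 3600, 3844]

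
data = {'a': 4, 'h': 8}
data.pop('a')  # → 4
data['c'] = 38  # {'h': 8, 'c': 38}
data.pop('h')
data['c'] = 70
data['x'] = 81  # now {'c': 70, 'x': 81}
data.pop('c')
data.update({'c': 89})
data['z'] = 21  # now {'x': 81, 'c': 89, 'z': 21}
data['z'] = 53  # {'x': 81, 'c': 89, 'z': 53}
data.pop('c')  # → 89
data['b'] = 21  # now {'x': 81, 'z': 53, 'b': 21}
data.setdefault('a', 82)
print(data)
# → {'x': 81, 'z': 53, 'b': 21, 'a': 82}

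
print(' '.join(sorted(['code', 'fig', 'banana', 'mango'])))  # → banana code fig mango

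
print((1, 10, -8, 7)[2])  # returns -8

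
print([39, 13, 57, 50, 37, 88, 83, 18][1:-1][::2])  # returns [13, 50, 88]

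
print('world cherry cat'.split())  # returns ['world', 'cherry', 'cat']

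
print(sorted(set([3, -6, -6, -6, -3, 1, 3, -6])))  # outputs [-6, -3, 1, 3]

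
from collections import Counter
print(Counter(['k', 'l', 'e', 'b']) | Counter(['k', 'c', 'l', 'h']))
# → Counter({'k': 1, 'l': 1, 'e': 1, 'b': 1, 'c': 1, 'h': 1})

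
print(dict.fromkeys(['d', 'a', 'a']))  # {'d': None, 'a': None}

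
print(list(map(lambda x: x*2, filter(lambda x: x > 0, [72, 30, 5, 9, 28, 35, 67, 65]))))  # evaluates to [144, 60, 10, 18, 56, 70, 134, 130]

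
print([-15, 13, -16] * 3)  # [-15, 13, -16, -15, 13, -16, -15, 13, -16]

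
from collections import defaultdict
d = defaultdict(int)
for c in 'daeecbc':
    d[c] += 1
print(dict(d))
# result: {'d': 1, 'a': 1, 'e': 2, 'c': 2, 'b': 1}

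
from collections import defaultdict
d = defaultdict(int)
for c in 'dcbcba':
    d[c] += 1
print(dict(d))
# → {'d': 1, 'c': 2, 'b': 2, 'a': 1}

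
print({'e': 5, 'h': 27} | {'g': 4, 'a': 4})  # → {'e': 5, 'h': 27, 'g': 4, 'a': 4}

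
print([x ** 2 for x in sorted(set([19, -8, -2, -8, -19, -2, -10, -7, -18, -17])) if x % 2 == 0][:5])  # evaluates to [324, 100, 64, 4]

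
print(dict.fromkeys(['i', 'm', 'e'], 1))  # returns {'i': 1, 'm': 1, 'e': 1}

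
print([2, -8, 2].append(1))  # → None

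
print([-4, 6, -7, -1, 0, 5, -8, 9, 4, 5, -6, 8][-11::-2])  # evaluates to [6]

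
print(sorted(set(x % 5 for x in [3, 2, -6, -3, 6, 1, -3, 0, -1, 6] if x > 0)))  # [1, 2, 3]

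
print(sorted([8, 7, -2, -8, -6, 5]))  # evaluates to [-8, -6, -2, 5, 7, 8]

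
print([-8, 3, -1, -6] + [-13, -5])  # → [-8, 3, -1, -6, -13, -5]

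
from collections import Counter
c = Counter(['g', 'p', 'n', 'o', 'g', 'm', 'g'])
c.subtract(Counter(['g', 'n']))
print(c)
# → Counter({'g': 2, 'p': 1, 'o': 1, 'm': 1, 'n': 0})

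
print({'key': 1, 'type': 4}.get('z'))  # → None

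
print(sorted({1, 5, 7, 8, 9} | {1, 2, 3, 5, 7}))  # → [1, 2, 3, 5, 7, 8, 9]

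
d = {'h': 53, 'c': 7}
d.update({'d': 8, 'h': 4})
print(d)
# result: {'h': 4, 'c': 7, 'd': 8}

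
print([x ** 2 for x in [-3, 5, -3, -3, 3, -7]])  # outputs [9, 25, 9, 9, 9, 49]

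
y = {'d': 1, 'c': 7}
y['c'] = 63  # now {'d': 1, 'c': 63}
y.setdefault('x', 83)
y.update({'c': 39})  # {'d': 1, 'c': 39, 'x': 83}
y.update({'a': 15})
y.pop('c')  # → 39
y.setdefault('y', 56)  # 56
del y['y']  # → {'d': 1, 'x': 83, 'a': 15}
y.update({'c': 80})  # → {'d': 1, 'x': 83, 'a': 15, 'c': 80}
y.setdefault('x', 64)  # 83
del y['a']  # {'d': 1, 'x': 83, 'c': 80}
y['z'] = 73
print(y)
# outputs {'d': 1, 'x': 83, 'c': 80, 'z': 73}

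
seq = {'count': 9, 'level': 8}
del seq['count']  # {'level': 8}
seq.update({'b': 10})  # {'level': 8, 'b': 10}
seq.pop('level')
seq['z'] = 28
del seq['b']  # {'z': 28}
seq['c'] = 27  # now {'z': 28, 'c': 27}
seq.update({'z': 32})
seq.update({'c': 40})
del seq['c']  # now {'z': 32}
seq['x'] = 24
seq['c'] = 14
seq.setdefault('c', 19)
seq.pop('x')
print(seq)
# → {'z': 32, 'c': 14}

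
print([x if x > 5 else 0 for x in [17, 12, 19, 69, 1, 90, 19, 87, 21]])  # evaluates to [17, 12, 19, 69, 0, 90, 19, 87, 21]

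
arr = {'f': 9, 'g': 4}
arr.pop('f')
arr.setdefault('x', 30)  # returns 30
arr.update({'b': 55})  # {'g': 4, 'x': 30, 'b': 55}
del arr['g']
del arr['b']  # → {'x': 30}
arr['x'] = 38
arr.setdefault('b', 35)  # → 35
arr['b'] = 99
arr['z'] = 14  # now {'x': 38, 'b': 99, 'z': 14}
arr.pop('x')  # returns 38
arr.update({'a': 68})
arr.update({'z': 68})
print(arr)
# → {'b': 99, 'z': 68, 'a': 68}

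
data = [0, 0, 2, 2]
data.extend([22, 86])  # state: [0, 0, 2, 2, 22, 86]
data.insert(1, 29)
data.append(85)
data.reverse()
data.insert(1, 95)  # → [85, 95, 86, 22, 2, 2, 0, 29, 0]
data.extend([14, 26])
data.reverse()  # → [26, 14, 0, 29, 0, 2, 2, 22, 86, 95, 85]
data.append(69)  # [26, 14, 0, 29, 0, 2, 2, 22, 86, 95, 85, 69]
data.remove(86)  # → [26, 14, 0, 29, 0, 2, 2, 22, 95, 85, 69]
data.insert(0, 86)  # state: [86, 26, 14, 0, 29, 0, 2, 2, 22, 95, 85, 69]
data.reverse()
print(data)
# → [69, 85, 95, 22, 2, 2, 0, 29, 0, 14, 26, 86]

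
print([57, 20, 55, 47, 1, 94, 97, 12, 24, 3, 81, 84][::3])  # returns [57, 47, 97, 3]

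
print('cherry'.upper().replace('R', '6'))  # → CHE66Y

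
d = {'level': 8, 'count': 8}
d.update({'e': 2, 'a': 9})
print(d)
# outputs {'level': 8, 'count': 8, 'e': 2, 'a': 9}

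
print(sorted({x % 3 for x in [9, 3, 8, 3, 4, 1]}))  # [0, 1, 2]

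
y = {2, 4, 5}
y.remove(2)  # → {4, 5}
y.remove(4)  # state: {5}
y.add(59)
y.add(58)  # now {5, 58, 59}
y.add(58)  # {5, 58, 59}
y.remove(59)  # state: {5, 58}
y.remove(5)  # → {58}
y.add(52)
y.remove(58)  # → {52}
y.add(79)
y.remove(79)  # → {52}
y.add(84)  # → {52, 84}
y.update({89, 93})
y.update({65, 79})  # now {52, 65, 79, 84, 89, 93}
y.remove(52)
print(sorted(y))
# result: [65, 79, 84, 89, 93]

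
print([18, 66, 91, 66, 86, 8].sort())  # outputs None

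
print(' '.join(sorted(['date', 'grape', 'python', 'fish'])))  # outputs date fish grape python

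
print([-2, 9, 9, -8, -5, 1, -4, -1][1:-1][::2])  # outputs [9, -8, 1]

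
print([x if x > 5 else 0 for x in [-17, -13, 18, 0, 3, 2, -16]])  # [0, 0, 18, 0, 0, 0, 0]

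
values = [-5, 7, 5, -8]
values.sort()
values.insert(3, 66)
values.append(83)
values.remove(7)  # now [-8, -5, 5, 66, 83]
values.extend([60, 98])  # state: [-8, -5, 5, 66, 83, 60, 98]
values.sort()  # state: [-8, -5, 5, 60, 66, 83, 98]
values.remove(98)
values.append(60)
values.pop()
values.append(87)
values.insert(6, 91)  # [-8, -5, 5, 60, 66, 83, 91, 87]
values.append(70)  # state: [-8, -5, 5, 60, 66, 83, 91, 87, 70]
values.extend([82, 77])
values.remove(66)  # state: [-8, -5, 5, 60, 83, 91, 87, 70, 82, 77]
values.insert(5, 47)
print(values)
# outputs [-8, -5, 5, 60, 83, 47, 91, 87, 70, 82, 77]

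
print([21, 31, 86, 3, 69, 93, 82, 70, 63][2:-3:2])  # [86, 69]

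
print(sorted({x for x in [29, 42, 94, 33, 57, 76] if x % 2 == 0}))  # [42, 76, 94]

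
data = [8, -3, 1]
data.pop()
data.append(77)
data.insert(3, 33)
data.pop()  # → 33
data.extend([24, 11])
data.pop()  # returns 11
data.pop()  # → 24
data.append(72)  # [8, -3, 77, 72]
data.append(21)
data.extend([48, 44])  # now [8, -3, 77, 72, 21, 48, 44]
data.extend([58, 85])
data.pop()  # 85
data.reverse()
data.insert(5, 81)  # [58, 44, 48, 21, 72, 81, 77, -3, 8]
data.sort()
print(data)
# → [-3, 8, 21, 44, 48, 58, 72, 77, 81]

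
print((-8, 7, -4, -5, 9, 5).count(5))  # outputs 1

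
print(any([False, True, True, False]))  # True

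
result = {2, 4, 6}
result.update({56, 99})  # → {2, 4, 6, 56, 99}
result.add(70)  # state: {2, 4, 6, 56, 70, 99}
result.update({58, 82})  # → {2, 4, 6, 56, 58, 70, 82, 99}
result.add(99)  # {2, 4, 6, 56, 58, 70, 82, 99}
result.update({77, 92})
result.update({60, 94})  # {2, 4, 6, 56, 58, 60, 70, 77, 82, 92, 94, 99}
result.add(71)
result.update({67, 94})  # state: {2, 4, 6, 56, 58, 60, 67, 70, 71, 77, 82, 92, 94, 99}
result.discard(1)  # {2, 4, 6, 56, 58, 60, 67, 70, 71, 77, 82, 92, 94, 99}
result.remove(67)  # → {2, 4, 6, 56, 58, 60, 70, 71, 77, 82, 92, 94, 99}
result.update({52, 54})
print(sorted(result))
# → [2, 4, 6, 52, 54, 56, 58, 60, 70, 71, 77, 82, 92, 94, 99]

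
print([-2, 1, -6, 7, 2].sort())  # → None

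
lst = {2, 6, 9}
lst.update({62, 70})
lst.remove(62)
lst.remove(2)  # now {6, 9, 70}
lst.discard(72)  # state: {6, 9, 70}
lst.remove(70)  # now {6, 9}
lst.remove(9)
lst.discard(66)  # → {6}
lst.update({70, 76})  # {6, 70, 76}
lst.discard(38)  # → {6, 70, 76}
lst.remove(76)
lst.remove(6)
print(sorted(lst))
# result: [70]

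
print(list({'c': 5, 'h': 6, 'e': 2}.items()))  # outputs [('c', 5), ('h', 6), ('e', 2)]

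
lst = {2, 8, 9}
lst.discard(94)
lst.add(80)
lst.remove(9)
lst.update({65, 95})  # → {2, 8, 65, 80, 95}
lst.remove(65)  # {2, 8, 80, 95}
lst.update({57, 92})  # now {2, 8, 57, 80, 92, 95}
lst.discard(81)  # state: {2, 8, 57, 80, 92, 95}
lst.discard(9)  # {2, 8, 57, 80, 92, 95}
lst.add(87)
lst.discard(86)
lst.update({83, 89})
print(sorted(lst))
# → [2, 8, 57, 80, 83, 87, 89, 92, 95]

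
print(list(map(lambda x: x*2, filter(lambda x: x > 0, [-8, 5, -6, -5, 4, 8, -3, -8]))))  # [10, 8, 16]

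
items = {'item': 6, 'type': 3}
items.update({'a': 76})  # {'item': 6, 'type': 3, 'a': 76}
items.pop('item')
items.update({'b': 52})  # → {'type': 3, 'a': 76, 'b': 52}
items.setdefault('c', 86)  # 86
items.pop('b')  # 52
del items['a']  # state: {'type': 3, 'c': 86}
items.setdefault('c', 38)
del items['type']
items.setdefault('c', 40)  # 86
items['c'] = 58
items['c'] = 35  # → {'c': 35}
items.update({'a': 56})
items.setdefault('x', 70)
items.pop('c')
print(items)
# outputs {'a': 56, 'x': 70}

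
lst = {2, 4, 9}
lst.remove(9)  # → {2, 4}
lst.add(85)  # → {2, 4, 85}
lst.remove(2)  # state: {4, 85}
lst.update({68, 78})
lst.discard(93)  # {4, 68, 78, 85}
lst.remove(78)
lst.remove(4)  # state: {68, 85}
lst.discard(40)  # {68, 85}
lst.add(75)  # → {68, 75, 85}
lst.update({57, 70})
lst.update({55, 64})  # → {55, 57, 64, 68, 70, 75, 85}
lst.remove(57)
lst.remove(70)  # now {55, 64, 68, 75, 85}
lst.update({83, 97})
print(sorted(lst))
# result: [55, 64, 68, 75, 83, 85, 97]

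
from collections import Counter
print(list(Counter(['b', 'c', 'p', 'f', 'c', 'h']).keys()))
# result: ['b', 'c', 'p', 'f', 'h']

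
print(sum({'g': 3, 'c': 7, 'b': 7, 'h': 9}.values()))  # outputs 26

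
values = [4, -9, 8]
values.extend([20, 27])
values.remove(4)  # [-9, 8, 20, 27]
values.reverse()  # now [27, 20, 8, -9]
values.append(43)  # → [27, 20, 8, -9, 43]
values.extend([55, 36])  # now [27, 20, 8, -9, 43, 55, 36]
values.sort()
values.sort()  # [-9, 8, 20, 27, 36, 43, 55]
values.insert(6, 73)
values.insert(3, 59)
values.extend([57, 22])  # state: [-9, 8, 20, 59, 27, 36, 43, 73, 55, 57, 22]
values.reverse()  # [22, 57, 55, 73, 43, 36, 27, 59, 20, 8, -9]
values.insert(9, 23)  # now [22, 57, 55, 73, 43, 36, 27, 59, 20, 23, 8, -9]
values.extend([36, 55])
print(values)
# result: [22, 57, 55, 73, 43, 36, 27, 59, 20, 23, 8, -9, 36, 55]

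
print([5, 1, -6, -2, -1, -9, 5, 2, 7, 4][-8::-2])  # [-6, 5]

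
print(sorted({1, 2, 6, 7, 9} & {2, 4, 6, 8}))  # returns [2, 6]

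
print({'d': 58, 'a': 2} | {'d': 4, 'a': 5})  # {'d': 4, 'a': 5}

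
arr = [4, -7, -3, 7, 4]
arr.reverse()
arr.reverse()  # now [4, -7, -3, 7, 4]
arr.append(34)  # [4, -7, -3, 7, 4, 34]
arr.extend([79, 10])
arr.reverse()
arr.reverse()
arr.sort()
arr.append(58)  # [-7, -3, 4, 4, 7, 10, 34, 79, 58]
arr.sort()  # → [-7, -3, 4, 4, 7, 10, 34, 58, 79]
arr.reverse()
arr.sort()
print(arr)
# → [-7, -3, 4, 4, 7, 10, 34, 58, 79]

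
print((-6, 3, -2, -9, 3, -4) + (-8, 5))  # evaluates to (-6, 3, -2, -9, 3, -4, -8, 5)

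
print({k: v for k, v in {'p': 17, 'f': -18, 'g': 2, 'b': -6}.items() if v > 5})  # {'p': 17}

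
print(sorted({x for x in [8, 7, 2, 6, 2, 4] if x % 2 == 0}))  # [2, 4, 6, 8]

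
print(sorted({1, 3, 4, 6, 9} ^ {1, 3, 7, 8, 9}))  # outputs [4, 6, 7, 8]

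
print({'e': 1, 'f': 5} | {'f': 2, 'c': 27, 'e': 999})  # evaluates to {'e': 999, 'f': 2, 'c': 27}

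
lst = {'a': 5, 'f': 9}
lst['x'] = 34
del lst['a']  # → {'f': 9, 'x': 34}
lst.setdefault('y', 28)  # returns 28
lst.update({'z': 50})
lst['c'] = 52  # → {'f': 9, 'x': 34, 'y': 28, 'z': 50, 'c': 52}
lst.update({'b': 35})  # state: {'f': 9, 'x': 34, 'y': 28, 'z': 50, 'c': 52, 'b': 35}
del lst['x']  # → {'f': 9, 'y': 28, 'z': 50, 'c': 52, 'b': 35}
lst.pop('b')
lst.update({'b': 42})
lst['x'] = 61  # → {'f': 9, 'y': 28, 'z': 50, 'c': 52, 'b': 42, 'x': 61}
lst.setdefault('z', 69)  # 50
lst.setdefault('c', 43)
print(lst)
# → {'f': 9, 'y': 28, 'z': 50, 'c': 52, 'b': 42, 'x': 61}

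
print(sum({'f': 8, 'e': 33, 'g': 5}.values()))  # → 46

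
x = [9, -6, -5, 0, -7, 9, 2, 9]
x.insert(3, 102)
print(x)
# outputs [9, -6, -5, 102, 0, -7, 9, 2, 9]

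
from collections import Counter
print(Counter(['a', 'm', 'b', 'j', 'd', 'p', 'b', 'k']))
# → Counter({'b': 2, 'a': 1, 'm': 1, 'j': 1, 'd': 1, 'p': 1, 'k': 1})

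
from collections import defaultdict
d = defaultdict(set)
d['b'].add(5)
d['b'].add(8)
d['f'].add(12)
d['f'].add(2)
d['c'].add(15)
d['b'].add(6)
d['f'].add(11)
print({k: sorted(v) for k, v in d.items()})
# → {'b': [5, 6, 8], 'f': [2, 11, 12], 'c': [15]}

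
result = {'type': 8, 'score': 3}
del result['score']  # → {'type': 8}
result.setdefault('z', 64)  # 64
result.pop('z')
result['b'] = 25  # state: {'type': 8, 'b': 25}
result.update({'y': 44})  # {'type': 8, 'b': 25, 'y': 44}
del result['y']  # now {'type': 8, 'b': 25}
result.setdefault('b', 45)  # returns 25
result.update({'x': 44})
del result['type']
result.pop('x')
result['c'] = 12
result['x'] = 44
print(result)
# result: {'b': 25, 'c': 12, 'x': 44}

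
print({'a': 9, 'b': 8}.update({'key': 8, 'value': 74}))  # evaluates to None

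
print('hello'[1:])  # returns ello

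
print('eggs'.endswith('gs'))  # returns True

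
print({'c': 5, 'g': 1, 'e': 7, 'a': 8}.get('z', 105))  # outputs 105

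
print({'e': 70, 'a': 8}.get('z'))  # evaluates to None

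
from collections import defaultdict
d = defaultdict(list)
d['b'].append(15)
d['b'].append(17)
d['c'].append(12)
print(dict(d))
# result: {'b': [15, 17], 'c': [12]}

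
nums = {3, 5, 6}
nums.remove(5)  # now {3, 6}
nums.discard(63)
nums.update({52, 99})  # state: {3, 6, 52, 99}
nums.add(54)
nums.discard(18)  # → {3, 6, 52, 54, 99}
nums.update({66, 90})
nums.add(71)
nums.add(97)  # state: {3, 6, 52, 54, 66, 71, 90, 97, 99}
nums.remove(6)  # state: {3, 52, 54, 66, 71, 90, 97, 99}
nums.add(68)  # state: {3, 52, 54, 66, 68, 71, 90, 97, 99}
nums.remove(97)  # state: {3, 52, 54, 66, 68, 71, 90, 99}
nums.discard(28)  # {3, 52, 54, 66, 68, 71, 90, 99}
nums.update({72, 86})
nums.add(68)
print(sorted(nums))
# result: [3, 52, 54, 66, 68, 71, 72, 86, 90, 99]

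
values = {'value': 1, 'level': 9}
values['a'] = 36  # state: {'value': 1, 'level': 9, 'a': 36}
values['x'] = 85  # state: {'value': 1, 'level': 9, 'a': 36, 'x': 85}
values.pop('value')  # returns 1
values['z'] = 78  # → {'level': 9, 'a': 36, 'x': 85, 'z': 78}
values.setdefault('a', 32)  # 36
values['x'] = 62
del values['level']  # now {'a': 36, 'x': 62, 'z': 78}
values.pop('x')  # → 62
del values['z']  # {'a': 36}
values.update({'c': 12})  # {'a': 36, 'c': 12}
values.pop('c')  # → 12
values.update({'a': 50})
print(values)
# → {'a': 50}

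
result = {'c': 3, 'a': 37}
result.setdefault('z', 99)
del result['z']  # {'c': 3, 'a': 37}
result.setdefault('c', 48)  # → 3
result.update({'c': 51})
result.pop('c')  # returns 51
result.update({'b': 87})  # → {'a': 37, 'b': 87}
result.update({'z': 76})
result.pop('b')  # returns 87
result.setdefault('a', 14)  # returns 37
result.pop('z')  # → 76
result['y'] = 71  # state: {'a': 37, 'y': 71}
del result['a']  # {'y': 71}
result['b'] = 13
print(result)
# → {'y': 71, 'b': 13}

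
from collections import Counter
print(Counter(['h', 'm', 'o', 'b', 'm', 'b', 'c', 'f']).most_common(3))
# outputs [('m', 2), ('b', 2), ('h', 1)]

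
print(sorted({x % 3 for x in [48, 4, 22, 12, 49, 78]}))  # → [0, 1]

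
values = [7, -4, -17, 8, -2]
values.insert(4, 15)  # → [7, -4, -17, 8, 15, -2]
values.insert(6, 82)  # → [7, -4, -17, 8, 15, -2, 82]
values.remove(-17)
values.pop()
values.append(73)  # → [7, -4, 8, 15, -2, 73]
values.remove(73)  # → [7, -4, 8, 15, -2]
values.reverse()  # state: [-2, 15, 8, -4, 7]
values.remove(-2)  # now [15, 8, -4, 7]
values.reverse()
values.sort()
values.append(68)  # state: [-4, 7, 8, 15, 68]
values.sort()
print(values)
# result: [-4, 7, 8, 15, 68]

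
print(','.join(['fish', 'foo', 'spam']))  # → fish,foo,spam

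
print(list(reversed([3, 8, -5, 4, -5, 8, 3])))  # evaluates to [3, 8, -5, 4, -5, 8, 3]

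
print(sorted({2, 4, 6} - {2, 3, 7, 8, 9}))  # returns [4, 6]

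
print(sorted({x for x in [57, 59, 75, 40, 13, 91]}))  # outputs [13, 40, 57, 59, 75, 91]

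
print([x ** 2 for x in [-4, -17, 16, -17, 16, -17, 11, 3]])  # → [16, 289, 256, 289, 256, 289, 121, 9]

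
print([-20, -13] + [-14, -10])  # [-20, -13, -14, -10]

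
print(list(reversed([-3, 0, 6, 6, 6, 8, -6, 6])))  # [6, -6, 8, 6, 6, 6, 0, -3]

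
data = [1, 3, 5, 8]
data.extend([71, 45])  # [1, 3, 5, 8, 71, 45]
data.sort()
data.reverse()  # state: [71, 45, 8, 5, 3, 1]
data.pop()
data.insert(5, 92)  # [71, 45, 8, 5, 3, 92]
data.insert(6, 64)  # [71, 45, 8, 5, 3, 92, 64]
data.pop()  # 64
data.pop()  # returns 92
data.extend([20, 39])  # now [71, 45, 8, 5, 3, 20, 39]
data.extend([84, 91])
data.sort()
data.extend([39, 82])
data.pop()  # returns 82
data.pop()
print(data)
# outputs [3, 5, 8, 20, 39, 45, 71, 84, 91]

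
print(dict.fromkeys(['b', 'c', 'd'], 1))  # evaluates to {'b': 1, 'c': 1, 'd': 1}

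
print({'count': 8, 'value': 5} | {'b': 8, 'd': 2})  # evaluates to {'count': 8, 'value': 5, 'b': 8, 'd': 2}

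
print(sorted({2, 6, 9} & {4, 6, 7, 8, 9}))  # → [6, 9]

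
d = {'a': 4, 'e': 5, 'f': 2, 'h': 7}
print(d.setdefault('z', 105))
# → 105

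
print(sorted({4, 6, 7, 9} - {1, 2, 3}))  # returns [4, 6, 7, 9]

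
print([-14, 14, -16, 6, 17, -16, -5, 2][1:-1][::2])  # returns [14, 6, -16]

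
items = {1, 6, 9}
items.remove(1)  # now {6, 9}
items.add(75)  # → {6, 9, 75}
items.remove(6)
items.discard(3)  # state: {9, 75}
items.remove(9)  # {75}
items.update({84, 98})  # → {75, 84, 98}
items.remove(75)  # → {84, 98}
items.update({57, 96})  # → {57, 84, 96, 98}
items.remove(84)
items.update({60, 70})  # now {57, 60, 70, 96, 98}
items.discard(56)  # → {57, 60, 70, 96, 98}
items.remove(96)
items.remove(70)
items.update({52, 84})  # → {52, 57, 60, 84, 98}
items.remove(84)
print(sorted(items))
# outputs [52, 57, 60, 98]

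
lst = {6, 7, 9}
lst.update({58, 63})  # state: {6, 7, 9, 58, 63}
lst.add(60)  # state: {6, 7, 9, 58, 60, 63}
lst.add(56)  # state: {6, 7, 9, 56, 58, 60, 63}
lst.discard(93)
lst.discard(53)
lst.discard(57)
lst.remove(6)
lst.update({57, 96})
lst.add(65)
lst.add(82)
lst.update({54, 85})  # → {7, 9, 54, 56, 57, 58, 60, 63, 65, 82, 85, 96}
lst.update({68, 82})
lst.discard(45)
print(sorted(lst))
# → [7, 9, 54, 56, 57, 58, 60, 63, 65, 68, 82, 85, 96]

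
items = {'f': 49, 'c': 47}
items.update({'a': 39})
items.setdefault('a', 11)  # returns 39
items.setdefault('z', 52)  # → 52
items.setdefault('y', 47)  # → 47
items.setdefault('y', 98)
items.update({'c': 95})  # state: {'f': 49, 'c': 95, 'a': 39, 'z': 52, 'y': 47}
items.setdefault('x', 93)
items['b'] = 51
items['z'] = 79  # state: {'f': 49, 'c': 95, 'a': 39, 'z': 79, 'y': 47, 'x': 93, 'b': 51}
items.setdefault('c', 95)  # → 95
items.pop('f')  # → 49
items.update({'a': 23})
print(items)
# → {'c': 95, 'a': 23, 'z': 79, 'y': 47, 'x': 93, 'b': 51}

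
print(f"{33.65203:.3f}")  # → 33.652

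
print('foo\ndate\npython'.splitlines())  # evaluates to ['foo', 'date', 'python']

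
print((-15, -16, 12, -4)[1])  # -16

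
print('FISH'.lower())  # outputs fish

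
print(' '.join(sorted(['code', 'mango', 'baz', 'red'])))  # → baz code mango red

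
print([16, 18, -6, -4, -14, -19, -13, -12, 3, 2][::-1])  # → [2, 3, -12, -13, -19, -14, -4, -6, 18, 16]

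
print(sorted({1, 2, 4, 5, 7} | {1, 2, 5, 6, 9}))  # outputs [1, 2, 4, 5, 6, 7, 9]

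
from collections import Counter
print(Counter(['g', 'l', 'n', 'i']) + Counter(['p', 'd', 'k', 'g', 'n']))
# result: Counter({'g': 2, 'n': 2, 'l': 1, 'i': 1, 'p': 1, 'd': 1, 'k': 1})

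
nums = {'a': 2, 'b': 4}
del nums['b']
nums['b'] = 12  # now {'a': 2, 'b': 12}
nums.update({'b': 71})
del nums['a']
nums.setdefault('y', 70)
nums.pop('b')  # 71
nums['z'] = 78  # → {'y': 70, 'z': 78}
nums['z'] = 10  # {'y': 70, 'z': 10}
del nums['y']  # {'z': 10}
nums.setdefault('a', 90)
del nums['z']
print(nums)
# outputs {'a': 90}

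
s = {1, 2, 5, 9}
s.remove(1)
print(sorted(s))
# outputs [2, 5, 9]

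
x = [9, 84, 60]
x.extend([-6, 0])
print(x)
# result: [9, 84, 60, -6, 0]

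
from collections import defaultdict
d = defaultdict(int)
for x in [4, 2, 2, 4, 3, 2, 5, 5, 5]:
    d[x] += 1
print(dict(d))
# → {4: 2, 2: 3, 3: 1, 5: 3}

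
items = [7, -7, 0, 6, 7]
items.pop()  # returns 7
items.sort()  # [-7, 0, 6, 7]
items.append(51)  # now [-7, 0, 6, 7, 51]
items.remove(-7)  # [0, 6, 7, 51]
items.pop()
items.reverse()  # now [7, 6, 0]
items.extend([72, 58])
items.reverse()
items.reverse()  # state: [7, 6, 0, 72, 58]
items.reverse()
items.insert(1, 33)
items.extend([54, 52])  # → [58, 33, 72, 0, 6, 7, 54, 52]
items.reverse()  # [52, 54, 7, 6, 0, 72, 33, 58]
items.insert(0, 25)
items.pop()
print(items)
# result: [25, 52, 54, 7, 6, 0, 72, 33]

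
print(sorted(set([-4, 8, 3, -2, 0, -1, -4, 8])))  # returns [-4, -2, -1, 0, 3, 8]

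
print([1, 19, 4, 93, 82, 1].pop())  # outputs 1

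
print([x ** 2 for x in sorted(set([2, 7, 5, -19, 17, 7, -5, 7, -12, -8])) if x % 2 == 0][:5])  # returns [144, 64, 4]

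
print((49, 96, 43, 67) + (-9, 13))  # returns (49, 96, 43, 67, -9, 13)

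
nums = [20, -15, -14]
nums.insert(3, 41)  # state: [20, -15, -14, 41]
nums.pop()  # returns 41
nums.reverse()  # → [-14, -15, 20]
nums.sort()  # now [-15, -14, 20]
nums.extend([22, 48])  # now [-15, -14, 20, 22, 48]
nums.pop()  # 48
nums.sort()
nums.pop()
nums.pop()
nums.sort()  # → [-15, -14]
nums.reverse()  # [-14, -15]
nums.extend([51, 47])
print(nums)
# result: [-14, -15, 51, 47]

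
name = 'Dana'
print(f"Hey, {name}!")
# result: Hey, Dana!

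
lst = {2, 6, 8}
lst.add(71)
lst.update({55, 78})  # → {2, 6, 8, 55, 71, 78}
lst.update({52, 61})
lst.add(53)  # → {2, 6, 8, 52, 53, 55, 61, 71, 78}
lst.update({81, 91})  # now {2, 6, 8, 52, 53, 55, 61, 71, 78, 81, 91}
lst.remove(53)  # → {2, 6, 8, 52, 55, 61, 71, 78, 81, 91}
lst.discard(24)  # {2, 6, 8, 52, 55, 61, 71, 78, 81, 91}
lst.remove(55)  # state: {2, 6, 8, 52, 61, 71, 78, 81, 91}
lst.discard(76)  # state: {2, 6, 8, 52, 61, 71, 78, 81, 91}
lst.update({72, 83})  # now {2, 6, 8, 52, 61, 71, 72, 78, 81, 83, 91}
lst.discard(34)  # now {2, 6, 8, 52, 61, 71, 72, 78, 81, 83, 91}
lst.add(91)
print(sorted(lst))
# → [2, 6, 8, 52, 61, 71, 72, 78, 81, 83, 91]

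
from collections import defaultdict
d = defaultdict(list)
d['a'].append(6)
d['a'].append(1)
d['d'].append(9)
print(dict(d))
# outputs {'a': [6, 1], 'd': [9]}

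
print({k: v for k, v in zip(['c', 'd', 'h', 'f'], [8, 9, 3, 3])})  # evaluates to {'c': 8, 'd': 9, 'h': 3, 'f': 3}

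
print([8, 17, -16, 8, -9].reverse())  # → None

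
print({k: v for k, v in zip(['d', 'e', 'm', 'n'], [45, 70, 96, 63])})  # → {'d': 45, 'e': 70, 'm': 96, 'n': 63}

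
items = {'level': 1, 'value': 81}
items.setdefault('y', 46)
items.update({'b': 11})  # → {'level': 1, 'value': 81, 'y': 46, 'b': 11}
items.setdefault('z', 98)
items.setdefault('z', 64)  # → 98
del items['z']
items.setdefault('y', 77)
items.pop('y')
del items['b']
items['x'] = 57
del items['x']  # {'level': 1, 'value': 81}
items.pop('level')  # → 1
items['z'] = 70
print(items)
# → {'value': 81, 'z': 70}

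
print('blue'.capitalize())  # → Blue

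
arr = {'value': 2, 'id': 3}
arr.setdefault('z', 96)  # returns 96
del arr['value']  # {'id': 3, 'z': 96}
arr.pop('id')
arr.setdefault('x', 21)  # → 21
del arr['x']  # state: {'z': 96}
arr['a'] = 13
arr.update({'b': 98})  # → {'z': 96, 'a': 13, 'b': 98}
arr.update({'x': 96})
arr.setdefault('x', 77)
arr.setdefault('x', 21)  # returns 96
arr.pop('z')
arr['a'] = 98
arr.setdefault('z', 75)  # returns 75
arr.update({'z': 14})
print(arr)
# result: {'a': 98, 'b': 98, 'x': 96, 'z': 14}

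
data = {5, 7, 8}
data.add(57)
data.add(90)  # {5, 7, 8, 57, 90}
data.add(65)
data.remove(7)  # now {5, 8, 57, 65, 90}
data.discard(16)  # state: {5, 8, 57, 65, 90}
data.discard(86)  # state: {5, 8, 57, 65, 90}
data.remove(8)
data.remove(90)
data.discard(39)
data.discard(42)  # {5, 57, 65}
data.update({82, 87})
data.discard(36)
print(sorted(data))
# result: [5, 57, 65, 82, 87]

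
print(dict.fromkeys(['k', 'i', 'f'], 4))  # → {'k': 4, 'i': 4, 'f': 4}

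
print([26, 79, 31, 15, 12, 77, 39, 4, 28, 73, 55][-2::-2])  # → [73, 4, 77, 15, 79]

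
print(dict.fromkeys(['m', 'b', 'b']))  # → {'m': None, 'b': None}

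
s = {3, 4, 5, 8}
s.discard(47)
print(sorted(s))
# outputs [3, 4, 5, 8]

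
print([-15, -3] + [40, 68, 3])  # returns [-15, -3, 40, 68, 3]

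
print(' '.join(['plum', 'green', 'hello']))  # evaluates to plum green hello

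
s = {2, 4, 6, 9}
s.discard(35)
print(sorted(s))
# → [2, 4, 6, 9]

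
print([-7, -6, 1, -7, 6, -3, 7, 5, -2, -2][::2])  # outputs [-7, 1, 6, 7, -2]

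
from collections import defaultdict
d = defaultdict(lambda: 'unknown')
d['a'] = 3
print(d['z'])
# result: unknown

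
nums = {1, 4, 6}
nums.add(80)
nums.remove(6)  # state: {1, 4, 80}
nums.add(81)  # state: {1, 4, 80, 81}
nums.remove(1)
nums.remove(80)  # {4, 81}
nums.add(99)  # {4, 81, 99}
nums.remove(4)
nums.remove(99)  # {81}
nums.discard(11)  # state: {81}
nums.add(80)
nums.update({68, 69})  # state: {68, 69, 80, 81}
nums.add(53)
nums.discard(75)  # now {53, 68, 69, 80, 81}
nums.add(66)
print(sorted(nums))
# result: [53, 66, 68, 69, 80, 81]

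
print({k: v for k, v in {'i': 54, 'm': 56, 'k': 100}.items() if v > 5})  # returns {'i': 54, 'm': 56, 'k': 100}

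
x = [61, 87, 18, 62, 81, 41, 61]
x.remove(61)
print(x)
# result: [87, 18, 62, 81, 41, 61]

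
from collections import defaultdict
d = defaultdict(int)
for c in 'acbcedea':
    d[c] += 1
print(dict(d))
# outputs {'a': 2, 'c': 2, 'b': 1, 'e': 2, 'd': 1}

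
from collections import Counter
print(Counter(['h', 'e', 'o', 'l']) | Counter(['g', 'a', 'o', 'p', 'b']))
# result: Counter({'h': 1, 'e': 1, 'o': 1, 'l': 1, 'g': 1, 'a': 1, 'p': 1, 'b': 1})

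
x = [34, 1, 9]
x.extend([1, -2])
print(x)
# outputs [34, 1, 9, 1, -2]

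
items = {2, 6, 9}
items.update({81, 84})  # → {2, 6, 9, 81, 84}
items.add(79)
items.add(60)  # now {2, 6, 9, 60, 79, 81, 84}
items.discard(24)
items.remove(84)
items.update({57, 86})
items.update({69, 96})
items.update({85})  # {2, 6, 9, 57, 60, 69, 79, 81, 85, 86, 96}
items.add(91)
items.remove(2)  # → {6, 9, 57, 60, 69, 79, 81, 85, 86, 91, 96}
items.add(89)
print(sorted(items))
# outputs [6, 9, 57, 60, 69, 79, 81, 85, 86, 89, 91, 96]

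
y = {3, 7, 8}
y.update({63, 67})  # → {3, 7, 8, 63, 67}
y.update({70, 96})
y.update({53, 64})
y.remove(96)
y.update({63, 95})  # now {3, 7, 8, 53, 63, 64, 67, 70, 95}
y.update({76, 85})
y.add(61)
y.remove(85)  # {3, 7, 8, 53, 61, 63, 64, 67, 70, 76, 95}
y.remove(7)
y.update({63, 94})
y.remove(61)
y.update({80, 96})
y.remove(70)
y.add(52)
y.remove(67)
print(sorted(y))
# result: [3, 8, 52, 53, 63, 64, 76, 80, 94, 95, 96]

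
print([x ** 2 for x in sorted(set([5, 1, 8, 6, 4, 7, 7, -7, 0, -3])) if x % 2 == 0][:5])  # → [0, 16, 36, 64]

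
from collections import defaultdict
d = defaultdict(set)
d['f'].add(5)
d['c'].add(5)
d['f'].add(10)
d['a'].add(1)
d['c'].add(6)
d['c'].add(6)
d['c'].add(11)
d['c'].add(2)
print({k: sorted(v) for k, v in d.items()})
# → {'f': [5, 10], 'c': [2, 5, 6, 11], 'a': [1]}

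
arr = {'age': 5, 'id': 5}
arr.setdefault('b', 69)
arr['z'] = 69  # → {'age': 5, 'id': 5, 'b': 69, 'z': 69}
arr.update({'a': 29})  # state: {'age': 5, 'id': 5, 'b': 69, 'z': 69, 'a': 29}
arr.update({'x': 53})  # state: {'age': 5, 'id': 5, 'b': 69, 'z': 69, 'a': 29, 'x': 53}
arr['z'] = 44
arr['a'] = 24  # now {'age': 5, 'id': 5, 'b': 69, 'z': 44, 'a': 24, 'x': 53}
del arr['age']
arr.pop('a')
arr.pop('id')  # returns 5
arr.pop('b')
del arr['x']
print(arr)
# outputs {'z': 44}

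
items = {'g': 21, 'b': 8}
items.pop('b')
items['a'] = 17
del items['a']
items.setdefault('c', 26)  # 26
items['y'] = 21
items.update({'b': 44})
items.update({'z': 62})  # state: {'g': 21, 'c': 26, 'y': 21, 'b': 44, 'z': 62}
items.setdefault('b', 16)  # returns 44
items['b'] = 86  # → {'g': 21, 'c': 26, 'y': 21, 'b': 86, 'z': 62}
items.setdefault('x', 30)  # 30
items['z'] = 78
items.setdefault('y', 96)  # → 21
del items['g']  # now {'c': 26, 'y': 21, 'b': 86, 'z': 78, 'x': 30}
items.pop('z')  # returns 78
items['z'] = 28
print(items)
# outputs {'c': 26, 'y': 21, 'b': 86, 'x': 30, 'z': 28}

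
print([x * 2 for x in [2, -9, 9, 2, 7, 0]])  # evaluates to [4, -18, 18, 4, 14, 0]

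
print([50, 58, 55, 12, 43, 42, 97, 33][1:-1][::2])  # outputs [58, 12, 42]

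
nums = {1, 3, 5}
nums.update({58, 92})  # {1, 3, 5, 58, 92}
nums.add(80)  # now {1, 3, 5, 58, 80, 92}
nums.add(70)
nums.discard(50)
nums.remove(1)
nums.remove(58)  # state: {3, 5, 70, 80, 92}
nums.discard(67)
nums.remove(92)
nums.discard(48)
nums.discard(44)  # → {3, 5, 70, 80}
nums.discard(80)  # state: {3, 5, 70}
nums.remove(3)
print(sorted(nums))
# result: [5, 70]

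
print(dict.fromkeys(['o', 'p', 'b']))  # {'o': None, 'p': None, 'b': None}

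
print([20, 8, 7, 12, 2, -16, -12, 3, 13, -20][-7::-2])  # [12, 8]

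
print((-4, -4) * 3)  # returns (-4, -4, -4, -4, -4, -4)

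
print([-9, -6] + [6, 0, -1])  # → [-9, -6, 6, 0, -1]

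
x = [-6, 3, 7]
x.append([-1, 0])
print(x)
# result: [-6, 3, 7, [-1, 0]]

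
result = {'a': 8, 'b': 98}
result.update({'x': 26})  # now {'a': 8, 'b': 98, 'x': 26}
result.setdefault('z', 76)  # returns 76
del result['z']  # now {'a': 8, 'b': 98, 'x': 26}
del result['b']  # {'a': 8, 'x': 26}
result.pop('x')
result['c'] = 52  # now {'a': 8, 'c': 52}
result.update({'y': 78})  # {'a': 8, 'c': 52, 'y': 78}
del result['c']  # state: {'a': 8, 'y': 78}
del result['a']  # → {'y': 78}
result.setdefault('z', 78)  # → 78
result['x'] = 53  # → {'y': 78, 'z': 78, 'x': 53}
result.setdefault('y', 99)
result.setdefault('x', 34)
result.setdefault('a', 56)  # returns 56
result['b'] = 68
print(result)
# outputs {'y': 78, 'z': 78, 'x': 53, 'a': 56, 'b': 68}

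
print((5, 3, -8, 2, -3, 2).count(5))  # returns 1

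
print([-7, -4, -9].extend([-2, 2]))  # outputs None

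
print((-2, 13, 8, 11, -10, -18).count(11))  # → 1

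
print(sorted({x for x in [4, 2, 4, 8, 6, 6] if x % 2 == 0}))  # [2, 4, 6, 8]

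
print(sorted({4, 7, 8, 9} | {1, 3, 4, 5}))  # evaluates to [1, 3, 4, 5, 7, 8, 9]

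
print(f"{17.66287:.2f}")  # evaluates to 17.66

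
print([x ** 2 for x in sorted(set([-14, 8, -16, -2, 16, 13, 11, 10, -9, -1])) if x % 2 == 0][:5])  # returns [256, 196, 4, 64, 100]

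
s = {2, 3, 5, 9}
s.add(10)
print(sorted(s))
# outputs [2, 3, 5, 9, 10]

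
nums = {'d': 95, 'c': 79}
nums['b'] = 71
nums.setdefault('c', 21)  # 79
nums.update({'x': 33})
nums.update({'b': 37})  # {'d': 95, 'c': 79, 'b': 37, 'x': 33}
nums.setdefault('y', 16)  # 16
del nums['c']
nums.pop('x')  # 33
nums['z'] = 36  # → {'d': 95, 'b': 37, 'y': 16, 'z': 36}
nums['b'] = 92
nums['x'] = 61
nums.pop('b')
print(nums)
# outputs {'d': 95, 'y': 16, 'z': 36, 'x': 61}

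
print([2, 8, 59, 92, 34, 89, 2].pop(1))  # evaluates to 8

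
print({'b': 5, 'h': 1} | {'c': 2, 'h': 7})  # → {'b': 5, 'h': 7, 'c': 2}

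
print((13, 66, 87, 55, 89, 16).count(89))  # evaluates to 1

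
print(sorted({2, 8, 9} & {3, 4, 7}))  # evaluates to []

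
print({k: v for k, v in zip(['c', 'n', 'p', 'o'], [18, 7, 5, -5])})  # {'c': 18, 'n': 7, 'p': 5, 'o': -5}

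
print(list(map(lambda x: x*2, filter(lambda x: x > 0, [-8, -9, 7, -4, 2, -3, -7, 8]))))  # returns [14, 4, 16]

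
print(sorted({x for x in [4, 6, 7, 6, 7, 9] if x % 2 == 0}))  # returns [4, 6]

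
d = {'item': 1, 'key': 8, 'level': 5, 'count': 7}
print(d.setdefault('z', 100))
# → 100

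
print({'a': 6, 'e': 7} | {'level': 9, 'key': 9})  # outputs {'a': 6, 'e': 7, 'level': 9, 'key': 9}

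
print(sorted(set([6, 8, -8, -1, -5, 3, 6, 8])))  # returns [-8, -5, -1, 3, 6, 8]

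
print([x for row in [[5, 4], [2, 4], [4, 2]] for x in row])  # [5, 4, 2, 4, 4, 2]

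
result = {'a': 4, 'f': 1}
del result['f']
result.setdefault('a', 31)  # 4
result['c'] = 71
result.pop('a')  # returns 4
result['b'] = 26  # {'c': 71, 'b': 26}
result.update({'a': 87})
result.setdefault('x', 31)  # 31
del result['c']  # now {'b': 26, 'a': 87, 'x': 31}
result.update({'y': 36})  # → {'b': 26, 'a': 87, 'x': 31, 'y': 36}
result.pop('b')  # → 26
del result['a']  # {'x': 31, 'y': 36}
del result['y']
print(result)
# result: {'x': 31}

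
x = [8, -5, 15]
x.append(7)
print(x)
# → [8, -5, 15, 7]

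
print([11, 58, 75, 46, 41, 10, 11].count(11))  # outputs 2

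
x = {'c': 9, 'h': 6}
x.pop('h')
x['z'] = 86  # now {'c': 9, 'z': 86}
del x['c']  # {'z': 86}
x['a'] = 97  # {'z': 86, 'a': 97}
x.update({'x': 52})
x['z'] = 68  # {'z': 68, 'a': 97, 'x': 52}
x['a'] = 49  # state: {'z': 68, 'a': 49, 'x': 52}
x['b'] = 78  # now {'z': 68, 'a': 49, 'x': 52, 'b': 78}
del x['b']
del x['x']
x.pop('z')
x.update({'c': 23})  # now {'a': 49, 'c': 23}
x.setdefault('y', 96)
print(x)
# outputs {'a': 49, 'c': 23, 'y': 96}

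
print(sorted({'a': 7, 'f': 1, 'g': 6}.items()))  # [('a', 7), ('f', 1), ('g', 6)]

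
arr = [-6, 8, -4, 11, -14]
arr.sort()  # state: [-14, -6, -4, 8, 11]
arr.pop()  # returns 11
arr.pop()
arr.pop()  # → -4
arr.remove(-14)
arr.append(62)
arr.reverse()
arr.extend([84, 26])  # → [62, -6, 84, 26]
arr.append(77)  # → [62, -6, 84, 26, 77]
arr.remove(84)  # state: [62, -6, 26, 77]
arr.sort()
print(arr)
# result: [-6, 26, 62, 77]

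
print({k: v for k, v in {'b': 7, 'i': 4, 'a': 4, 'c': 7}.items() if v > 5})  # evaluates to {'b': 7, 'c': 7}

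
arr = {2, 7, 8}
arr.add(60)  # {2, 7, 8, 60}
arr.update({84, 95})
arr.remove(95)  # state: {2, 7, 8, 60, 84}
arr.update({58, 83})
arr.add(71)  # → {2, 7, 8, 58, 60, 71, 83, 84}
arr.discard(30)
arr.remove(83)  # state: {2, 7, 8, 58, 60, 71, 84}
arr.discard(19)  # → {2, 7, 8, 58, 60, 71, 84}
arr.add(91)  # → {2, 7, 8, 58, 60, 71, 84, 91}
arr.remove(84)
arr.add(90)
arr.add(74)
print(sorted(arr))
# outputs [2, 7, 8, 58, 60, 71, 74, 90, 91]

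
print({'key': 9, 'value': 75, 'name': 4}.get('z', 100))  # 100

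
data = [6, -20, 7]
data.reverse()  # [7, -20, 6]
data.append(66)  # [7, -20, 6, 66]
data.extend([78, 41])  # [7, -20, 6, 66, 78, 41]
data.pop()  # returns 41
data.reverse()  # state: [78, 66, 6, -20, 7]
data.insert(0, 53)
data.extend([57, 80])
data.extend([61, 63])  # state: [53, 78, 66, 6, -20, 7, 57, 80, 61, 63]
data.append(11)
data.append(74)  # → [53, 78, 66, 6, -20, 7, 57, 80, 61, 63, 11, 74]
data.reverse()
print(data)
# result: [74, 11, 63, 61, 80, 57, 7, -20, 6, 66, 78, 53]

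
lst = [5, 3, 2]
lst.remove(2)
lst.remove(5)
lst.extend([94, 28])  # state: [3, 94, 28]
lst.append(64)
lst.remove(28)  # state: [3, 94, 64]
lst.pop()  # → 64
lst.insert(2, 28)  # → [3, 94, 28]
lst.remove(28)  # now [3, 94]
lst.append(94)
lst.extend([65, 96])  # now [3, 94, 94, 65, 96]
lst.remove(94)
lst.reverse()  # [96, 65, 94, 3]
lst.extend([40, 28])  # [96, 65, 94, 3, 40, 28]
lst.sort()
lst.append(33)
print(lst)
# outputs [3, 28, 40, 65, 94, 96, 33]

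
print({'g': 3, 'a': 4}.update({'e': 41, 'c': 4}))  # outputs None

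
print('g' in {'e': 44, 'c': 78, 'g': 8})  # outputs True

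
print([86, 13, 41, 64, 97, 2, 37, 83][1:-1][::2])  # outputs [13, 64, 2]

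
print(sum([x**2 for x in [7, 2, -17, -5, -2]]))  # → 371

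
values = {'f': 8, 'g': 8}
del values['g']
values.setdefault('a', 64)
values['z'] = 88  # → {'f': 8, 'a': 64, 'z': 88}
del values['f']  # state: {'a': 64, 'z': 88}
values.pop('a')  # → 64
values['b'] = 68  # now {'z': 88, 'b': 68}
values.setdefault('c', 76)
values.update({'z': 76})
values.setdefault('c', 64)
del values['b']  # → {'z': 76, 'c': 76}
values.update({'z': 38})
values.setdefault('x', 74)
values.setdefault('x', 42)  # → 74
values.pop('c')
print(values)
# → {'z': 38, 'x': 74}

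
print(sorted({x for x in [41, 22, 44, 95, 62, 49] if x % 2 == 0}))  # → [22, 44, 62]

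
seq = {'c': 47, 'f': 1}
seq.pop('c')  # 47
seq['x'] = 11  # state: {'f': 1, 'x': 11}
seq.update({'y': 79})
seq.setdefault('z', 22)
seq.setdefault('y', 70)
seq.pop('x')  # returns 11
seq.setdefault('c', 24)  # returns 24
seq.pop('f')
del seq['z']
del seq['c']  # {'y': 79}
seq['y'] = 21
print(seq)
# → {'y': 21}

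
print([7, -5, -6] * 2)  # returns [7, -5, -6, 7, -5, -6]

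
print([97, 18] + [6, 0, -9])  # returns [97, 18, 6, 0, -9]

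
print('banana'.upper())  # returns BANANA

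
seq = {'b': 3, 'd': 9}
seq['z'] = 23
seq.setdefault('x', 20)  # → 20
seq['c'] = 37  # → {'b': 3, 'd': 9, 'z': 23, 'x': 20, 'c': 37}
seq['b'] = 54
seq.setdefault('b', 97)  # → 54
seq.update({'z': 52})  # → {'b': 54, 'd': 9, 'z': 52, 'x': 20, 'c': 37}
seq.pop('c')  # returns 37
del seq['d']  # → {'b': 54, 'z': 52, 'x': 20}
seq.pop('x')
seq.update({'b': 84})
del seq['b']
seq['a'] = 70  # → {'z': 52, 'a': 70}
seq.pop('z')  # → 52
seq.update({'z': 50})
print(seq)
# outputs {'a': 70, 'z': 50}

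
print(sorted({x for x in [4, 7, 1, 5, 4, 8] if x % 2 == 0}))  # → [4, 8]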